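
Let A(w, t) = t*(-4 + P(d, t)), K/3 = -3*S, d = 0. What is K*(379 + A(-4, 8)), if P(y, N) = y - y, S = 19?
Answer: -59337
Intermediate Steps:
P(y, N) = 0
K = -171 (K = 3*(-3*19) = 3*(-57) = -171)
A(w, t) = -4*t (A(w, t) = t*(-4 + 0) = t*(-4) = -4*t)
K*(379 + A(-4, 8)) = -171*(379 - 4*8) = -171*(379 - 32) = -171*347 = -59337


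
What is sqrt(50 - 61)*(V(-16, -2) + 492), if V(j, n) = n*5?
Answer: 482*I*sqrt(11) ≈ 1598.6*I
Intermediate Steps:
V(j, n) = 5*n
sqrt(50 - 61)*(V(-16, -2) + 492) = sqrt(50 - 61)*(5*(-2) + 492) = sqrt(-11)*(-10 + 492) = (I*sqrt(11))*482 = 482*I*sqrt(11)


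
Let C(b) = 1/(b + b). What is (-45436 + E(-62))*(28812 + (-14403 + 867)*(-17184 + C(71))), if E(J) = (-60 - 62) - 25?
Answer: -752886442544604/71 ≈ -1.0604e+13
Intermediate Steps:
C(b) = 1/(2*b)
E(J) = -147 (E(J) = -122 - 25 = -147)
(-45436 + E(-62))*(28812 + (-14403 + 867)*(-17184 + C(71))) = (-45436 - 147)*(28812 + (-14403 + 867)*(-17184 + (½)/71)) = -45583*(28812 - 13536*(-17184 + (½)*(1/71))) = -45583*(28812 - 13536*(-17184 + 1/142)) = -45583*(28812 - 13536*(-2440127/142)) = -45583*(28812 + 16514779536/71) = -45583*16516825188/71 = -752886442544604/71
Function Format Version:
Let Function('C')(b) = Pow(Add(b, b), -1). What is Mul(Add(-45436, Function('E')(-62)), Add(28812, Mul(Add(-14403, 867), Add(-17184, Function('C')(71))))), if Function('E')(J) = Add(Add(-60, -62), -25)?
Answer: Rational(-752886442544604, 71) ≈ -1.0604e+13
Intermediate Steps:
Function('C')(b) = Mul(Rational(1, 2), Pow(b, -1)) (Function('C')(b) = Pow(Mul(2, b), -1) = Mul(Rational(1, 2), Pow(b, -1)))
Function('E')(J) = -147 (Function('E')(J) = Add(-122, -25) = -147)
Mul(Add(-45436, Function('E')(-62)), Add(28812, Mul(Add(-14403, 867), Add(-17184, Function('C')(71))))) = Mul(Add(-45436, -147), Add(28812, Mul(Add(-14403, 867), Add(-17184, Mul(Rational(1, 2), Pow(71, -1)))))) = Mul(-45583, Add(28812, Mul(-13536, Add(-17184, Mul(Rational(1, 2), Rational(1, 71)))))) = Mul(-45583, Add(28812, Mul(-13536, Add(-17184, Rational(1, 142))))) = Mul(-45583, Add(28812, Mul(-13536, Rational(-2440127, 142)))) = Mul(-45583, Add(28812, Rational(16514779536, 71))) = Mul(-45583, Rational(16516825188, 71)) = Rational(-752886442544604, 71)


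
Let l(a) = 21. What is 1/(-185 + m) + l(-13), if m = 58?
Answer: 2666/127 ≈ 20.992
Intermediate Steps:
1/(-185 + m) + l(-13) = 1/(-185 + 58) + 21 = 1/(-127) + 21 = -1/127 + 21 = 2666/127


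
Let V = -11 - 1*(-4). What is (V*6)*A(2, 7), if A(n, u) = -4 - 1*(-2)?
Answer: 84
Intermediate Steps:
A(n, u) = -2 (A(n, u) = -4 + 2 = -2)
V = -7 (V = -11 + 4 = -7)
(V*6)*A(2, 7) = -7*6*(-2) = -42*(-2) = 84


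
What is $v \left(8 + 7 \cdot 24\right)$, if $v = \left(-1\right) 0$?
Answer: $0$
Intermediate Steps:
$v = 0$
$v \left(8 + 7 \cdot 24\right) = 0 \left(8 + 7 \cdot 24\right) = 0 \left(8 + 168\right) = 0 \cdot 176 = 0$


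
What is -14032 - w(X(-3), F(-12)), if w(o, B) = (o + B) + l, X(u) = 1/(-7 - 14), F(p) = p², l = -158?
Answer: -294377/21 ≈ -14018.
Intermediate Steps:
X(u) = -1/21 (X(u) = 1/(-21) = -1/21)
w(o, B) = -158 + B + o (w(o, B) = (o + B) - 158 = (B + o) - 158 = -158 + B + o)
-14032 - w(X(-3), F(-12)) = -14032 - (-158 + (-12)² - 1/21) = -14032 - (-158 + 144 - 1/21) = -14032 - 1*(-295/21) = -14032 + 295/21 = -294377/21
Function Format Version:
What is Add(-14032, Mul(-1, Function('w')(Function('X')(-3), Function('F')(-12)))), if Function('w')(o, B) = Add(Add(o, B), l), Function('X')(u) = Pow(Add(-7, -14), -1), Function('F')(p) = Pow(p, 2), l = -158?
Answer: Rational(-294377, 21) ≈ -14018.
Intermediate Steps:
Function('X')(u) = Rational(-1, 21) (Function('X')(u) = Pow(-21, -1) = Rational(-1, 21))
Function('w')(o, B) = Add(-158, B, o) (Function('w')(o, B) = Add(Add(o, B), -158) = Add(Add(B, o), -158) = Add(-158, B, o))
Add(-14032, Mul(-1, Function('w')(Function('X')(-3), Function('F')(-12)))) = Add(-14032, Mul(-1, Add(-158, Pow(-12, 2), Rational(-1, 21)))) = Add(-14032, Mul(-1, Add(-158, 144, Rational(-1, 21)))) = Add(-14032, Mul(-1, Rational(-295, 21))) = Add(-14032, Rational(295, 21)) = Rational(-294377, 21)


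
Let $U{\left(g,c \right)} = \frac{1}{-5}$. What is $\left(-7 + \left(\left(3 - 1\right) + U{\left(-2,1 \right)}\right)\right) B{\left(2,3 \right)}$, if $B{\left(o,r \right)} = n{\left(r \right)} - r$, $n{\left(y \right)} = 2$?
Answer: $\frac{26}{5} \approx 5.2$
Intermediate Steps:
$U{\left(g,c \right)} = - \frac{1}{5}$
$B{\left(o,r \right)} = 2 - r$
$\left(-7 + \left(\left(3 - 1\right) + U{\left(-2,1 \right)}\right)\right) B{\left(2,3 \right)} = \left(-7 + \left(\left(3 - 1\right) - \frac{1}{5}\right)\right) \left(2 - 3\right) = \left(-7 + \left(2 - \frac{1}{5}\right)\right) \left(2 - 3\right) = \left(-7 + \frac{9}{5}\right) \left(-1\right) = \left(- \frac{26}{5}\right) \left(-1\right) = \frac{26}{5}$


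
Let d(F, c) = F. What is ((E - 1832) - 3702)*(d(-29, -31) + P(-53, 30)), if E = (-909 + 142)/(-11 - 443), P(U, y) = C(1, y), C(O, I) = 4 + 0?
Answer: 62791725/454 ≈ 1.3831e+5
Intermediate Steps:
C(O, I) = 4
P(U, y) = 4
E = 767/454 (E = -767/(-454) = -767*(-1/454) = 767/454 ≈ 1.6894)
((E - 1832) - 3702)*(d(-29, -31) + P(-53, 30)) = ((767/454 - 1832) - 3702)*(-29 + 4) = (-830961/454 - 3702)*(-25) = -2511669/454*(-25) = 62791725/454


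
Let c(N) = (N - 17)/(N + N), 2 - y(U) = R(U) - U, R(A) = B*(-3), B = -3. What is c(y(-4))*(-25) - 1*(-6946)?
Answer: 76056/11 ≈ 6914.2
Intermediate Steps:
R(A) = 9 (R(A) = -3*(-3) = 9)
y(U) = -7 + U (y(U) = 2 - (9 - U) = 2 + (-9 + U) = -7 + U)
c(N) = (-17 + N)/(2*N) (c(N) = (-17 + N)/((2*N)) = (-17 + N)*(1/(2*N)) = (-17 + N)/(2*N))
c(y(-4))*(-25) - 1*(-6946) = ((-17 + (-7 - 4))/(2*(-7 - 4)))*(-25) - 1*(-6946) = ((½)*(-17 - 11)/(-11))*(-25) + 6946 = ((½)*(-1/11)*(-28))*(-25) + 6946 = (14/11)*(-25) + 6946 = -350/11 + 6946 = 76056/11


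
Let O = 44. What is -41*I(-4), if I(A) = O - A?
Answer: -1968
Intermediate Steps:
I(A) = 44 - A
-41*I(-4) = -41*(44 - 1*(-4)) = -41*(44 + 4) = -41*48 = -1968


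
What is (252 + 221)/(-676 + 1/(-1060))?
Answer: -501380/716561 ≈ -0.69970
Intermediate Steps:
(252 + 221)/(-676 + 1/(-1060)) = 473/(-676 - 1/1060) = 473/(-716561/1060) = 473*(-1060/716561) = -501380/716561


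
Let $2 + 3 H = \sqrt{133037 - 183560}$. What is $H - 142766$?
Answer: $- \frac{428300}{3} + \frac{i \sqrt{50523}}{3} \approx -1.4277 \cdot 10^{5} + 74.924 i$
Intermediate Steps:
$H = - \frac{2}{3} + \frac{i \sqrt{50523}}{3}$ ($H = - \frac{2}{3} + \frac{\sqrt{133037 - 183560}}{3} = - \frac{2}{3} + \frac{\sqrt{-50523}}{3} = - \frac{2}{3} + \frac{i \sqrt{50523}}{3} \approx -0.66667 + 74.924 i$)
$H - 142766 = \left(- \frac{2}{3} + \frac{i \sqrt{50523}}{3}\right) - 142766 = - \frac{428300}{3} + \frac{i \sqrt{50523}}{3}$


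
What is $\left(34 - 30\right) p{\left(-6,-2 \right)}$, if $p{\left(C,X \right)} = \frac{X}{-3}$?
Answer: $\frac{8}{3} \approx 2.6667$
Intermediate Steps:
$p{\left(C,X \right)} = - \frac{X}{3}$ ($p{\left(C,X \right)} = X \left(- \frac{1}{3}\right) = - \frac{X}{3}$)
$\left(34 - 30\right) p{\left(-6,-2 \right)} = \left(34 - 30\right) \left(\left(- \frac{1}{3}\right) \left(-2\right)\right) = 4 \cdot \frac{2}{3} = \frac{8}{3}$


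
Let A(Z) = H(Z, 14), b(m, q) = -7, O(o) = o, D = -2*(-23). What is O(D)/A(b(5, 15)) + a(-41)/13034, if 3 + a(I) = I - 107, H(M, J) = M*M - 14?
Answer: 84897/65170 ≈ 1.3027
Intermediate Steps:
D = 46
H(M, J) = -14 + M² (H(M, J) = M² - 14 = -14 + M²)
A(Z) = -14 + Z²
a(I) = -110 + I (a(I) = -3 + (I - 107) = -3 + (-107 + I) = -110 + I)
O(D)/A(b(5, 15)) + a(-41)/13034 = 46/(-14 + (-7)²) + (-110 - 41)/13034 = 46/(-14 + 49) - 151*1/13034 = 46/35 - 151/13034 = 84897/65170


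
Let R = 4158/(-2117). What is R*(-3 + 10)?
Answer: -29106/2117 ≈ -13.749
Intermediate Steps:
R = -4158/2117 (R = 4158*(-1/2117) = -4158/2117 ≈ -1.9641)
R*(-3 + 10) = -4158*(-3 + 10)/2117 = -4158/2117*7 = -29106/2117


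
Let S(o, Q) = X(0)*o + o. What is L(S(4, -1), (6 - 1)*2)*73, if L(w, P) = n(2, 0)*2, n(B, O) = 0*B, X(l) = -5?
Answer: 0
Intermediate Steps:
n(B, O) = 0
S(o, Q) = -4*o (S(o, Q) = -5*o + o = -4*o)
L(w, P) = 0 (L(w, P) = 0*2 = 0)
L(S(4, -1), (6 - 1)*2)*73 = 0*73 = 0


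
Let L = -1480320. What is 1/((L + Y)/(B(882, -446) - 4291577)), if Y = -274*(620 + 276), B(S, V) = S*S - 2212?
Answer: 3515865/1725824 ≈ 2.0372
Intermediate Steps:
B(S, V) = -2212 + S**2 (B(S, V) = S**2 - 2212 = -2212 + S**2)
Y = -245504 (Y = -274*896 = -245504)
1/((L + Y)/(B(882, -446) - 4291577)) = 1/((-1480320 - 245504)/((-2212 + 882**2) - 4291577)) = 1/(-1725824/((-2212 + 777924) - 4291577)) = 1/(-1725824/(775712 - 4291577)) = 1/(-1725824/(-3515865)) = 1/(-1725824*(-1/3515865)) = 1/(1725824/3515865) = 3515865/1725824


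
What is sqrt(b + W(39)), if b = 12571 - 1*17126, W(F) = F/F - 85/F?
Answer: I*sqrt(6929949)/39 ≈ 67.5*I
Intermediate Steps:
W(F) = 1 - 85/F
b = -4555 (b = 12571 - 17126 = -4555)
sqrt(b + W(39)) = sqrt(-4555 + (-85 + 39)/39) = sqrt(-4555 + (1/39)*(-46)) = sqrt(-4555 - 46/39) = sqrt(-177691/39) = I*sqrt(6929949)/39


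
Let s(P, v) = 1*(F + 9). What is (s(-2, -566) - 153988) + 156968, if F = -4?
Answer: 2985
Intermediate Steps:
s(P, v) = 5 (s(P, v) = 1*(-4 + 9) = 1*5 = 5)
(s(-2, -566) - 153988) + 156968 = (5 - 153988) + 156968 = -153983 + 156968 = 2985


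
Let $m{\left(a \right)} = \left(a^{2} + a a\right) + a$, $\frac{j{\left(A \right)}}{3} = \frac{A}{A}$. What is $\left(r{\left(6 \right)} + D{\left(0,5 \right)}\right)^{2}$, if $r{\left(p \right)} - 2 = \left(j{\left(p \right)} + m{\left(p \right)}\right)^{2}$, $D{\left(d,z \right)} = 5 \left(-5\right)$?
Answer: $42745444$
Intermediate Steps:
$j{\left(A \right)} = 3$ ($j{\left(A \right)} = 3 \frac{A}{A} = 3 \cdot 1 = 3$)
$D{\left(d,z \right)} = -25$
$m{\left(a \right)} = a + 2 a^{2}$ ($m{\left(a \right)} = \left(a^{2} + a^{2}\right) + a = 2 a^{2} + a = a + 2 a^{2}$)
$r{\left(p \right)} = 2 + \left(3 + p \left(1 + 2 p\right)\right)^{2}$
$\left(r{\left(6 \right)} + D{\left(0,5 \right)}\right)^{2} = \left(\left(2 + \left(3 + 6 \left(1 + 2 \cdot 6\right)\right)^{2}\right) - 25\right)^{2} = \left(\left(2 + \left(3 + 6 \left(1 + 12\right)\right)^{2}\right) - 25\right)^{2} = \left(\left(2 + \left(3 + 6 \cdot 13\right)^{2}\right) - 25\right)^{2} = \left(\left(2 + \left(3 + 78\right)^{2}\right) - 25\right)^{2} = \left(\left(2 + 81^{2}\right) - 25\right)^{2} = \left(\left(2 + 6561\right) - 25\right)^{2} = \left(6563 - 25\right)^{2} = 6538^{2} = 42745444$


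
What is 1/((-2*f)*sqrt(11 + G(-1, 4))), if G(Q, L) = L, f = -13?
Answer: sqrt(15)/390 ≈ 0.0099307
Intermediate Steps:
1/((-2*f)*sqrt(11 + G(-1, 4))) = 1/((-2*(-13))*sqrt(11 + 4)) = 1/(26*sqrt(15)) = sqrt(15)/390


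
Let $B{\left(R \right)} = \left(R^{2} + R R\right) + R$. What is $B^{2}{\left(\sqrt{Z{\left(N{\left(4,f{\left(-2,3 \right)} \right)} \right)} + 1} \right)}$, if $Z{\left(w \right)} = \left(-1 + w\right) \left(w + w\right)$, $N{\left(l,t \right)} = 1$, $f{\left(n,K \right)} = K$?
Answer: $9$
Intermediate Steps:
$Z{\left(w \right)} = 2 w \left(-1 + w\right)$ ($Z{\left(w \right)} = \left(-1 + w\right) 2 w = 2 w \left(-1 + w\right)$)
$B{\left(R \right)} = R + 2 R^{2}$ ($B{\left(R \right)} = \left(R^{2} + R^{2}\right) + R = 2 R^{2} + R = R + 2 R^{2}$)
$B^{2}{\left(\sqrt{Z{\left(N{\left(4,f{\left(-2,3 \right)} \right)} \right)} + 1} \right)} = \left(\sqrt{2 \cdot 1 \left(-1 + 1\right) + 1} \left(1 + 2 \sqrt{2 \cdot 1 \left(-1 + 1\right) + 1}\right)\right)^{2} = \left(\sqrt{2 \cdot 1 \cdot 0 + 1} \left(1 + 2 \sqrt{2 \cdot 1 \cdot 0 + 1}\right)\right)^{2} = \left(\sqrt{0 + 1} \left(1 + 2 \sqrt{0 + 1}\right)\right)^{2} = \left(\sqrt{1} \left(1 + 2 \sqrt{1}\right)\right)^{2} = \left(1 \left(1 + 2 \cdot 1\right)\right)^{2} = \left(1 \left(1 + 2\right)\right)^{2} = \left(1 \cdot 3\right)^{2} = 3^{2} = 9$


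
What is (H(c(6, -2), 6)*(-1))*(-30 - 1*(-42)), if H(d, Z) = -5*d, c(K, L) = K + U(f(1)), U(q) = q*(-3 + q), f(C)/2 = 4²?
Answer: 56040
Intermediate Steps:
f(C) = 32 (f(C) = 2*4² = 2*16 = 32)
c(K, L) = 928 + K (c(K, L) = K + 32*(-3 + 32) = K + 32*29 = K + 928 = 928 + K)
(H(c(6, -2), 6)*(-1))*(-30 - 1*(-42)) = (-5*(928 + 6)*(-1))*(-30 - 1*(-42)) = (-5*934*(-1))*(-30 + 42) = -4670*(-1)*12 = 4670*12 = 56040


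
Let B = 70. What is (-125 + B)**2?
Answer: 3025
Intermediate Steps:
(-125 + B)**2 = (-125 + 70)**2 = (-55)**2 = 3025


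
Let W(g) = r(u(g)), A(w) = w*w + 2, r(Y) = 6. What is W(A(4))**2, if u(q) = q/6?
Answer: 36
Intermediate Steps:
u(q) = q/6 (u(q) = q*(1/6) = q/6)
A(w) = 2 + w**2 (A(w) = w**2 + 2 = 2 + w**2)
W(g) = 6
W(A(4))**2 = 6**2 = 36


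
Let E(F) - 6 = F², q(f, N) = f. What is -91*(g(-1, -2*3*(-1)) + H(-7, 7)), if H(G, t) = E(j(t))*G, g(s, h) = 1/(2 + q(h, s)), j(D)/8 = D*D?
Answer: 783102229/8 ≈ 9.7888e+7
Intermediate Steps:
j(D) = 8*D² (j(D) = 8*(D*D) = 8*D²)
E(F) = 6 + F²
g(s, h) = 1/(2 + h)
H(G, t) = G*(6 + 64*t⁴) (H(G, t) = (6 + (8*t²)²)*G = (6 + 64*t⁴)*G = G*(6 + 64*t⁴))
-91*(g(-1, -2*3*(-1)) + H(-7, 7)) = -91*(1/(2 - 2*3*(-1)) + 2*(-7)*(3 + 32*7⁴)) = -91*(1/(2 - 6*(-1)) + 2*(-7)*(3 + 32*2401)) = -91*(1/(2 + 6) + 2*(-7)*(3 + 76832)) = -91*(1/8 + 2*(-7)*76835) = -91*(⅛ - 1075690) = -91*(-8605519/8) = 783102229/8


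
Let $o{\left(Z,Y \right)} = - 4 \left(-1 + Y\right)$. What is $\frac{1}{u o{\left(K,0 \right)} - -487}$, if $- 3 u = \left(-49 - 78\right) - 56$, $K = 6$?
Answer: $\frac{1}{731} \approx 0.001368$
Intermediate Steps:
$o{\left(Z,Y \right)} = 4 - 4 Y$
$u = 61$ ($u = - \frac{\left(-49 - 78\right) - 56}{3} = - \frac{-127 - 56}{3} = \left(- \frac{1}{3}\right) \left(-183\right) = 61$)
$\frac{1}{u o{\left(K,0 \right)} - -487} = \frac{1}{61 \left(4 - 0\right) - -487} = \frac{1}{61 \left(4 + 0\right) + \left(-3 + 490\right)} = \frac{1}{61 \cdot 4 + 487} = \frac{1}{244 + 487} = \frac{1}{731}$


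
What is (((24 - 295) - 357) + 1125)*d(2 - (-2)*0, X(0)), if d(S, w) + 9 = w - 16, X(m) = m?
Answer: -12425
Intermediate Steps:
d(S, w) = -25 + w (d(S, w) = -9 + (w - 16) = -9 + (-16 + w) = -25 + w)
(((24 - 295) - 357) + 1125)*d(2 - (-2)*0, X(0)) = (((24 - 295) - 357) + 1125)*(-25 + 0) = ((-271 - 357) + 1125)*(-25) = (-628 + 1125)*(-25) = 497*(-25) = -12425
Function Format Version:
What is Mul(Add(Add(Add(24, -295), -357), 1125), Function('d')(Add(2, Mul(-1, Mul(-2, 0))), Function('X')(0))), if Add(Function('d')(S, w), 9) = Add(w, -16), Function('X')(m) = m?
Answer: -12425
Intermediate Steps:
Function('d')(S, w) = Add(-25, w) (Function('d')(S, w) = Add(-9, Add(w, -16)) = Add(-9, Add(-16, w)) = Add(-25, w))
Mul(Add(Add(Add(24, -295), -357), 1125), Function('d')(Add(2, Mul(-1, Mul(-2, 0))), Function('X')(0))) = Mul(Add(Add(Add(24, -295), -357), 1125), Add(-25, 0)) = Mul(Add(Add(-271, -357), 1125), -25) = Mul(Add(-628, 1125), -25) = Mul(497, -25) = -12425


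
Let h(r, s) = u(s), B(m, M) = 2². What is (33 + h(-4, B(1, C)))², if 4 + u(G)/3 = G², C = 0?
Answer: 4761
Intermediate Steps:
u(G) = -12 + 3*G²
B(m, M) = 4
h(r, s) = -12 + 3*s²
(33 + h(-4, B(1, C)))² = (33 + (-12 + 3*4²))² = (33 + (-12 + 3*16))² = (33 + (-12 + 48))² = (33 + 36)² = 69² = 4761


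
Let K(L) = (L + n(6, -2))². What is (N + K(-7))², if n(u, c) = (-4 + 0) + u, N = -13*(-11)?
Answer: 28224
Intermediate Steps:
N = 143
n(u, c) = -4 + u
K(L) = (2 + L)² (K(L) = (L + (-4 + 6))² = (L + 2)² = (2 + L)²)
(N + K(-7))² = (143 + (2 - 7)²)² = (143 + (-5)²)² = (143 + 25)² = 168² = 28224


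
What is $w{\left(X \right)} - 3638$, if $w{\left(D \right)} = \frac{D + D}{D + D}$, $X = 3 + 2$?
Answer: $-3637$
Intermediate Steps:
$X = 5$
$w{\left(D \right)} = 1$ ($w{\left(D \right)} = \frac{2 D}{2 D} = 2 D \frac{1}{2 D} = 1$)
$w{\left(X \right)} - 3638 = 1 - 3638 = -3637$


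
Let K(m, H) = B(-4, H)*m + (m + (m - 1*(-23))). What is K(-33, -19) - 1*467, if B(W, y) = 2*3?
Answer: -708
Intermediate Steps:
B(W, y) = 6
K(m, H) = 23 + 8*m (K(m, H) = 6*m + (m + (m - 1*(-23))) = 6*m + (m + (m + 23)) = 6*m + (m + (23 + m)) = 6*m + (23 + 2*m) = 23 + 8*m)
K(-33, -19) - 1*467 = (23 + 8*(-33)) - 1*467 = (23 - 264) - 467 = -241 - 467 = -708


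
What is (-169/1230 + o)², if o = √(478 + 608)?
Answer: 1643037961/1512900 - 169*√1086/615 ≈ 1077.0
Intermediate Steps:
o = √1086 ≈ 32.955
(-169/1230 + o)² = (-169/1230 + √1086)²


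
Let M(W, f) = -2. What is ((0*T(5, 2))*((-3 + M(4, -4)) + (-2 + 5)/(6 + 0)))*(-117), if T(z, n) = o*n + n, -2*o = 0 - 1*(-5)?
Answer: 0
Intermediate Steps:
o = -5/2 (o = -(0 - 1*(-5))/2 = -(0 + 5)/2 = -½*5 = -5/2 ≈ -2.5000)
T(z, n) = -3*n/2 (T(z, n) = -5*n/2 + n = -3*n/2)
((0*T(5, 2))*((-3 + M(4, -4)) + (-2 + 5)/(6 + 0)))*(-117) = ((0*(-3/2*2))*((-3 - 2) + (-2 + 5)/(6 + 0)))*(-117) = ((0*(-3))*(-5 + 3/6))*(-117) = (0*(-5 + 3*(⅙)))*(-117) = (0*(-5 + ½))*(-117) = (0*(-9/2))*(-117) = 0*(-117) = 0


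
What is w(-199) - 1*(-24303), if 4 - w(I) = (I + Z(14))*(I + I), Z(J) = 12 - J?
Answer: -55691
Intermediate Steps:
w(I) = 4 - 2*I*(-2 + I) (w(I) = 4 - (I + (12 - 1*14))*(I + I) = 4 - (I + (12 - 14))*2*I = 4 - (I - 2)*2*I = 4 - (-2 + I)*2*I = 4 - 2*I*(-2 + I))
w(-199) - 1*(-24303) = (4 - 2*(-199)² + 4*(-199)) - 1*(-24303) = (4 - 2*39601 - 796) + 24303 = (4 - 79202 - 796) + 24303 = -79994 + 24303 = -55691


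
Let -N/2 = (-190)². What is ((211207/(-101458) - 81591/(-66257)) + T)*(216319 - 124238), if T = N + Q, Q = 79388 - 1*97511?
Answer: -55910134139402349279/6722302706 ≈ -8.3171e+9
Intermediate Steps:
Q = -18123 (Q = 79388 - 97511 = -18123)
N = -72200 (N = -2*(-190)² = -2*36100 = -72200)
T = -90323 (T = -72200 - 18123 = -90323)
((211207/(-101458) - 81591/(-66257)) + T)*(216319 - 124238) = ((211207/(-101458) - 81591/(-66257)) - 90323)*(216319 - 124238) = ((211207*(-1/101458) - 81591*(-1/66257)) - 90323)*92081 = ((-211207/101458 + 81591/66257) - 90323)*92081 = (-5715882521/6722302706 - 90323)*92081 = -607184263196559/6722302706*92081 = -55910134139402349279/6722302706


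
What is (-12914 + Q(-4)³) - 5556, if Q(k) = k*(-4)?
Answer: -14374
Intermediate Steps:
Q(k) = -4*k
(-12914 + Q(-4)³) - 5556 = (-12914 + (-4*(-4))³) - 5556 = (-12914 + 16³) - 5556 = (-12914 + 4096) - 5556 = -8818 - 5556 = -14374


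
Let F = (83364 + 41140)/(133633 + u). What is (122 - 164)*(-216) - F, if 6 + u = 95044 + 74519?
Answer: 1375207588/151595 ≈ 9071.6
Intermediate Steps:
u = 169557 (u = -6 + (95044 + 74519) = -6 + 169563 = 169557)
F = 62252/151595 (F = (83364 + 41140)/(133633 + 169557) = 124504/303190 = 124504*(1/303190) = 62252/151595 ≈ 0.41065)
(122 - 164)*(-216) - F = (122 - 164)*(-216) - 1*62252/151595 = -42*(-216) - 62252/151595 = 9072 - 62252/151595 = 1375207588/151595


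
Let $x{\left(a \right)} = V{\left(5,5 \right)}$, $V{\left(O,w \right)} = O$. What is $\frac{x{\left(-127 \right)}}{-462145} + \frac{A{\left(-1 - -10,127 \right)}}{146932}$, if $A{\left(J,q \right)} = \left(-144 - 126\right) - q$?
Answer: $- \frac{36841245}{13580777828} \approx -0.0027127$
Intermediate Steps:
$x{\left(a \right)} = 5$
$A{\left(J,q \right)} = -270 - q$
$\frac{x{\left(-127 \right)}}{-462145} + \frac{A{\left(-1 - -10,127 \right)}}{146932} = \frac{5}{-462145} + \frac{-270 - 127}{146932} = 5 \left(- \frac{1}{462145}\right) + \left(-270 - 127\right) \frac{1}{146932} = - \frac{1}{92429} - \frac{397}{146932} = - \frac{36841245}{13580777828}$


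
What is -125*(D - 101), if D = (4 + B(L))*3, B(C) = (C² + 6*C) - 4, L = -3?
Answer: 16000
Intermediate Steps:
B(C) = -4 + C² + 6*C
D = -27 (D = (4 + (-4 + (-3)² + 6*(-3)))*3 = (4 + (-4 + 9 - 18))*3 = (4 - 13)*3 = -9*3 = -27)
-125*(D - 101) = -125*(-27 - 101) = -125*(-128) = 16000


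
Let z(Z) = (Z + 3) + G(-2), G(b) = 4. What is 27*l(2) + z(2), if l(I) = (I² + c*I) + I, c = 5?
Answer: 441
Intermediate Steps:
l(I) = I² + 6*I (l(I) = (I² + 5*I) + I = I² + 6*I)
z(Z) = 7 + Z (z(Z) = (Z + 3) + 4 = (3 + Z) + 4 = 7 + Z)
27*l(2) + z(2) = 27*(2*(6 + 2)) + (7 + 2) = 27*(2*8) + 9 = 27*16 + 9 = 432 + 9 = 441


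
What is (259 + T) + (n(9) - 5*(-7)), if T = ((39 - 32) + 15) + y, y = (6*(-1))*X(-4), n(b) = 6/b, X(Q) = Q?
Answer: 1022/3 ≈ 340.67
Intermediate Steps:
y = 24 (y = (6*(-1))*(-4) = -6*(-4) = 24)
T = 46 (T = ((39 - 32) + 15) + 24 = (7 + 15) + 24 = 22 + 24 = 46)
(259 + T) + (n(9) - 5*(-7)) = (259 + 46) + (6/9 - 5*(-7)) = 305 + (6*(⅑) - 1*(-35)) = 305 + (⅔ + 35) = 305 + 107/3 = 1022/3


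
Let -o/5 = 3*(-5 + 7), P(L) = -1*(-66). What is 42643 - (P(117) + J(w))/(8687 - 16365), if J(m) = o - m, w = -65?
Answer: 327413055/7678 ≈ 42643.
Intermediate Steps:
P(L) = 66
o = -30 (o = -15*(-5 + 7) = -15*2 = -5*6 = -30)
J(m) = -30 - m
42643 - (P(117) + J(w))/(8687 - 16365) = 42643 - (66 + (-30 - 1*(-65)))/(8687 - 16365) = 42643 - (66 + (-30 + 65))/(-7678) = 42643 - (66 + 35)*(-1)/7678 = 42643 - 101*(-1)/7678 = 42643 - 1*(-101/7678) = 42643 + 101/7678 = 327413055/7678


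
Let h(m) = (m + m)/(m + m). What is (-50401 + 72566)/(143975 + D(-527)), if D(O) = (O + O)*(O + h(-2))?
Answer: 2015/63489 ≈ 0.031738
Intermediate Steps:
h(m) = 1 (h(m) = (2*m)/((2*m)) = (2*m)*(1/(2*m)) = 1)
D(O) = 2*O*(1 + O) (D(O) = (O + O)*(O + 1) = (2*O)*(1 + O) = 2*O*(1 + O))
(-50401 + 72566)/(143975 + D(-527)) = (-50401 + 72566)/(143975 + 2*(-527)*(1 - 527)) = 22165/(143975 + 2*(-527)*(-526)) = 22165/(143975 + 554404) = 22165/698379 = 22165*(1/698379) = 2015/63489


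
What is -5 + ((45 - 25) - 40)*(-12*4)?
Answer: 955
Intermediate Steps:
-5 + ((45 - 25) - 40)*(-12*4) = -5 + (20 - 40)*(-48) = -5 - 20*(-48) = -5 + 960 = 955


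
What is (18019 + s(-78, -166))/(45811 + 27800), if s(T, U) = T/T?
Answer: 18020/73611 ≈ 0.24480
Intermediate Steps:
s(T, U) = 1
(18019 + s(-78, -166))/(45811 + 27800) = (18019 + 1)/(45811 + 27800) = 18020/73611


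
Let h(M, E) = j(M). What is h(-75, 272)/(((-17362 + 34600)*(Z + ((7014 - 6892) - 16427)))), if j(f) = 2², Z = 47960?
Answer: 2/272834445 ≈ 7.3305e-9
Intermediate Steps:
j(f) = 4
h(M, E) = 4
h(-75, 272)/(((-17362 + 34600)*(Z + ((7014 - 6892) - 16427)))) = 4/(((-17362 + 34600)*(47960 + ((7014 - 6892) - 16427)))) = 4/((17238*(47960 + (122 - 16427)))) = 4/((17238*(47960 - 16305))) = 4/((17238*31655)) = 4/545668890 = 4*(1/545668890) = 2/272834445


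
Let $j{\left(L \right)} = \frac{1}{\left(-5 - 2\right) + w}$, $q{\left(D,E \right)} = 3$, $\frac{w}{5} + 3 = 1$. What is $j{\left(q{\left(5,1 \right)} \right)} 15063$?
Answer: $- \frac{15063}{17} \approx -886.06$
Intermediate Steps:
$w = -10$ ($w = -15 + 5 \cdot 1 = -15 + 5 = -10$)
$j{\left(L \right)} = - \frac{1}{17}$ ($j{\left(L \right)} = \frac{1}{\left(-5 - 2\right) - 10} = \frac{1}{-7 - 10} = \frac{1}{-17} = - \frac{1}{17}$)
$j{\left(q{\left(5,1 \right)} \right)} 15063 = \left(- \frac{1}{17}\right) 15063 = - \frac{15063}{17}$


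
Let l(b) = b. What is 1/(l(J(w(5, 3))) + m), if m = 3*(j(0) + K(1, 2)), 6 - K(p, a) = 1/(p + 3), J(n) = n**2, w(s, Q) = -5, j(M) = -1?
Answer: 4/157 ≈ 0.025478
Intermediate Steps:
K(p, a) = 6 - 1/(3 + p) (K(p, a) = 6 - 1/(p + 3) = 6 - 1/(3 + p))
m = 57/4 (m = 3*(-1 + (17 + 6*1)/(3 + 1)) = 3*(-1 + (17 + 6)/4) = 3*(-1 + (1/4)*23) = 3*(-1 + 23/4) = 3*(19/4) = 57/4 ≈ 14.250)
1/(l(J(w(5, 3))) + m) = 1/((-5)**2 + 57/4) = 1/(25 + 57/4) = 1/(157/4) = 4/157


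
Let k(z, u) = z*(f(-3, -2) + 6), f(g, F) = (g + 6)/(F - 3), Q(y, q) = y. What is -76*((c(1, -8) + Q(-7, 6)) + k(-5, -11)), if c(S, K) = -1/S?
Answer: 2660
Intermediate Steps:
f(g, F) = (6 + g)/(-3 + F)
k(z, u) = 27*z/5 (k(z, u) = z*((6 - 3)/(-3 - 2) + 6) = z*(3/(-5) + 6) = z*(-1/5*3 + 6) = z*(-3/5 + 6) = z*(27/5) = 27*z/5)
-76*((c(1, -8) + Q(-7, 6)) + k(-5, -11)) = -76*((-1/1 - 7) + (27/5)*(-5)) = -76*((-1*1 - 7) - 27) = -76*((-1 - 7) - 27) = -76*(-8 - 27) = -76*(-35) = 2660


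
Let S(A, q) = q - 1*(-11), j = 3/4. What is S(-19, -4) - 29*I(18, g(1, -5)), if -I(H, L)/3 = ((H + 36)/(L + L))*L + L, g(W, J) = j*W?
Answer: 9685/4 ≈ 2421.3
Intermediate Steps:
j = ¾ (j = 3*(¼) = ¾ ≈ 0.75000)
g(W, J) = 3*W/4
S(A, q) = 11 + q (S(A, q) = q + 11 = 11 + q)
I(H, L) = -54 - 3*L - 3*H/2 (I(H, L) = -3*(((H + 36)/(L + L))*L + L) = -3*(((36 + H)/((2*L)))*L + L) = -3*(((36 + H)*(1/(2*L)))*L + L) = -3*(((36 + H)/(2*L))*L + L) = -3*((18 + H/2) + L) = -3*(18 + L + H/2) = -54 - 3*L - 3*H/2)
S(-19, -4) - 29*I(18, g(1, -5)) = (11 - 4) - 29*(-54 - 9/4 - 3/2*18) = 7 - 29*(-54 - 3*¾ - 27) = 7 - 29*(-54 - 9/4 - 27) = 7 - 29*(-333/4) = 7 + 9657/4 = 9685/4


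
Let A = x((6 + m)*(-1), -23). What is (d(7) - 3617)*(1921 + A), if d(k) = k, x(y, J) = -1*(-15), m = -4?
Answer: -6988960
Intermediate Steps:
x(y, J) = 15
A = 15
(d(7) - 3617)*(1921 + A) = (7 - 3617)*(1921 + 15) = -3610*1936 = -6988960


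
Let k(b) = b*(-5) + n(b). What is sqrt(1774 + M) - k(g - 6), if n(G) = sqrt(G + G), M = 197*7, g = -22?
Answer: -140 + sqrt(3153) - 2*I*sqrt(14) ≈ -83.848 - 7.4833*I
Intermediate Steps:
M = 1379
n(G) = sqrt(2)*sqrt(G) (n(G) = sqrt(2*G) = sqrt(2)*sqrt(G))
k(b) = -5*b + sqrt(2)*sqrt(b) (k(b) = b*(-5) + sqrt(2)*sqrt(b) = -5*b + sqrt(2)*sqrt(b))
sqrt(1774 + M) - k(g - 6) = sqrt(1774 + 1379) - (-5*(-22 - 6) + sqrt(2)*sqrt(-22 - 6)) = sqrt(3153) - (-5*(-28) + sqrt(2)*sqrt(-28)) = sqrt(3153) - (140 + sqrt(2)*(2*I*sqrt(7))) = sqrt(3153) - (140 + 2*I*sqrt(14)) = sqrt(3153) + (-140 - 2*I*sqrt(14)) = -140 + sqrt(3153) - 2*I*sqrt(14)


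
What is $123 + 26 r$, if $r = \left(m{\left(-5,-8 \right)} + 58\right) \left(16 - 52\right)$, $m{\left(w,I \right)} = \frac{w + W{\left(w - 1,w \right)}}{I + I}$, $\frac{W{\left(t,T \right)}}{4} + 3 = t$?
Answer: $- \frac{113127}{2} \approx -56564.0$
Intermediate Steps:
$W{\left(t,T \right)} = -12 + 4 t$
$m{\left(w,I \right)} = \frac{-16 + 5 w}{2 I}$ ($m{\left(w,I \right)} = \frac{w + \left(-12 + 4 \left(w - 1\right)\right)}{I + I} = \frac{w + \left(-12 + 4 \left(-1 + w\right)\right)}{2 I} = \left(w + \left(-12 + \left(-4 + 4 w\right)\right)\right) \frac{1}{2 I} = \left(w + \left(-16 + 4 w\right)\right) \frac{1}{2 I} = \left(-16 + 5 w\right) \frac{1}{2 I} = \frac{-16 + 5 w}{2 I}$)
$r = - \frac{8721}{4}$ ($r = \left(\frac{-16 + 5 \left(-5\right)}{2 \left(-8\right)} + 58\right) \left(16 - 52\right) = \left(\frac{1}{2} \left(- \frac{1}{8}\right) \left(-16 - 25\right) + 58\right) \left(-36\right) = \left(\frac{1}{2} \left(- \frac{1}{8}\right) \left(-41\right) + 58\right) \left(-36\right) = \left(\frac{41}{16} + 58\right) \left(-36\right) = \frac{969}{16} \left(-36\right) = - \frac{8721}{4} \approx -2180.3$)
$123 + 26 r = 123 + 26 \left(- \frac{8721}{4}\right) = 123 - \frac{113373}{2} = - \frac{113127}{2}$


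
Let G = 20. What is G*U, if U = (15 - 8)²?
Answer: 980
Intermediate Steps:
U = 49 (U = 7² = 49)
G*U = 20*49 = 980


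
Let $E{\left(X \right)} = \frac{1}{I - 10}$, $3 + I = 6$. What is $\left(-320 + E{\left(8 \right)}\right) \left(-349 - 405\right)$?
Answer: $\frac{1689714}{7} \approx 2.4139 \cdot 10^{5}$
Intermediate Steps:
$I = 3$ ($I = -3 + 6 = 3$)
$E{\left(X \right)} = - \frac{1}{7}$ ($E{\left(X \right)} = \frac{1}{3 - 10} = \frac{1}{-7} = - \frac{1}{7}$)
$\left(-320 + E{\left(8 \right)}\right) \left(-349 - 405\right) = \left(-320 - \frac{1}{7}\right) \left(-349 - 405\right) = \left(- \frac{2241}{7}\right) \left(-754\right) = \frac{1689714}{7}$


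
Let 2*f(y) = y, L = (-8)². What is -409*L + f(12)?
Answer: -26170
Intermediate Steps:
L = 64
f(y) = y/2
-409*L + f(12) = -409*64 + (½)*12 = -26176 + 6 = -26170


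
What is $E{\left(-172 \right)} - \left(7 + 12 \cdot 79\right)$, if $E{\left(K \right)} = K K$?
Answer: $28629$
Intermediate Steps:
$E{\left(K \right)} = K^{2}$
$E{\left(-172 \right)} - \left(7 + 12 \cdot 79\right) = \left(-172\right)^{2} - \left(7 + 12 \cdot 79\right) = 29584 - \left(7 + 948\right) = 29584 - 955 = 28629$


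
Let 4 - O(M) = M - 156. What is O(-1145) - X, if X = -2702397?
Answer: 2703702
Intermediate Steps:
O(M) = 160 - M (O(M) = 4 - (M - 156) = 4 - (-156 + M) = 4 + (156 - M) = 160 - M)
O(-1145) - X = (160 - 1*(-1145)) - 1*(-2702397) = (160 + 1145) + 2702397 = 1305 + 2702397 = 2703702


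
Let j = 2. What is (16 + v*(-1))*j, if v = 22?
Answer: -12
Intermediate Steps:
(16 + v*(-1))*j = (16 + 22*(-1))*2 = (16 - 22)*2 = -6*2 = -12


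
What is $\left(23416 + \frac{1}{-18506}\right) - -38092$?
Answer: $\frac{1138267047}{18506} \approx 61508.0$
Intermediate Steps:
$\left(23416 + \frac{1}{-18506}\right) - -38092 = \left(23416 - \frac{1}{18506}\right) + 38092 = \frac{433336495}{18506} + 38092 = \frac{1138267047}{18506}$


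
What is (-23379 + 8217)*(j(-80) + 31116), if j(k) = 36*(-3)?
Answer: -470143296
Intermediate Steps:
j(k) = -108
(-23379 + 8217)*(j(-80) + 31116) = (-23379 + 8217)*(-108 + 31116) = -15162*31008 = -470143296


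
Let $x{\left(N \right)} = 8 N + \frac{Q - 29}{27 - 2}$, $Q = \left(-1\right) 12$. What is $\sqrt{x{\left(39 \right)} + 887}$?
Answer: $\frac{3 \sqrt{3326}}{5} \approx 34.603$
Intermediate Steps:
$Q = -12$
$x{\left(N \right)} = - \frac{41}{25} + 8 N$ ($x{\left(N \right)} = 8 N + \frac{-12 - 29}{27 - 2} = 8 N - \frac{41}{25} = - \frac{41}{25} + 8 N$)
$\sqrt{x{\left(39 \right)} + 887} = \sqrt{\left(- \frac{41}{25} + 8 \cdot 39\right) + 887} = \sqrt{\left(- \frac{41}{25} + 312\right) + 887} = \sqrt{\frac{7759}{25} + 887} = \sqrt{\frac{29934}{25}} = \frac{3 \sqrt{3326}}{5}$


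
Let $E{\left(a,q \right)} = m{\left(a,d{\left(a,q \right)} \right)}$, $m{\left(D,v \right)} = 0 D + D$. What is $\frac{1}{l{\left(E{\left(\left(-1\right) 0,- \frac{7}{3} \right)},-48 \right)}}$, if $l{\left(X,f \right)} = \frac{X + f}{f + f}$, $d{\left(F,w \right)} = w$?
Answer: $2$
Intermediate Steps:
$m{\left(D,v \right)} = D$ ($m{\left(D,v \right)} = 0 + D = D$)
$E{\left(a,q \right)} = a$
$l{\left(X,f \right)} = \frac{X + f}{2 f}$
$\frac{1}{l{\left(E{\left(\left(-1\right) 0,- \frac{7}{3} \right)},-48 \right)}} = \frac{1}{\frac{1}{2} \frac{1}{-48} \left(\left(-1\right) 0 - 48\right)} = \frac{1}{\frac{1}{2} \left(- \frac{1}{48}\right) \left(0 - 48\right)} = \frac{1}{\frac{1}{2} \left(- \frac{1}{48}\right) \left(-48\right)} = \frac{1}{\frac{1}{2}} = 2$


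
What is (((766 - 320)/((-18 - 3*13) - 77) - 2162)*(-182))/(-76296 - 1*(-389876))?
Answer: 13202007/10504930 ≈ 1.2567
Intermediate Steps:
(((766 - 320)/((-18 - 3*13) - 77) - 2162)*(-182))/(-76296 - 1*(-389876)) = ((446/((-18 - 39) - 77) - 2162)*(-182))/(-76296 + 389876) = ((446/(-57 - 77) - 2162)*(-182))/313580 = ((446/(-134) - 2162)*(-182))*(1/313580) = ((446*(-1/134) - 2162)*(-182))*(1/313580) = ((-223/67 - 2162)*(-182))*(1/313580) = -145077/67*(-182)*(1/313580) = (26404014/67)*(1/313580) = 13202007/10504930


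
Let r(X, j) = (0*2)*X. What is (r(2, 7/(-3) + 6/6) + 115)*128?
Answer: 14720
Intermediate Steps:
r(X, j) = 0 (r(X, j) = 0*X = 0)
(r(2, 7/(-3) + 6/6) + 115)*128 = (0 + 115)*128 = 115*128 = 14720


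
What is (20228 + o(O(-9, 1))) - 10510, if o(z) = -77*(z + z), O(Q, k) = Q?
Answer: 11104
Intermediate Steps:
o(z) = -154*z
(20228 + o(O(-9, 1))) - 10510 = (20228 - 154*(-9)) - 10510 = (20228 + 1386) - 10510 = 21614 - 10510 = 11104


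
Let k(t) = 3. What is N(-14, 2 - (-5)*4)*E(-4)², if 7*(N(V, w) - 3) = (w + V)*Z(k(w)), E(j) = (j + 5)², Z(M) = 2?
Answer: 37/7 ≈ 5.2857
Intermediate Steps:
E(j) = (5 + j)²
N(V, w) = 3 + 2*V/7 + 2*w/7 (N(V, w) = 3 + ((w + V)*2)/7 = 3 + ((V + w)*2)/7 = 3 + (2*V + 2*w)/7 = 3 + (2*V/7 + 2*w/7) = 3 + 2*V/7 + 2*w/7)
N(-14, 2 - (-5)*4)*E(-4)² = (3 + (2/7)*(-14) + 2*(2 - (-5)*4)/7)*((5 - 4)²)² = (3 - 4 + 2*(2 - 1*(-20))/7)*(1²)² = (3 - 4 + 2*(2 + 20)/7)*1² = (3 - 4 + (2/7)*22)*1 = (3 - 4 + 44/7)*1 = (37/7)*1 = 37/7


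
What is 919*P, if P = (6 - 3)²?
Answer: 8271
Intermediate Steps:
P = 9 (P = 3² = 9)
919*P = 919*9 = 8271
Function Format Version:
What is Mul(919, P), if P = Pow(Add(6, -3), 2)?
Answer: 8271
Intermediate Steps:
P = 9 (P = Pow(3, 2) = 9)
Mul(919, P) = Mul(919, 9) = 8271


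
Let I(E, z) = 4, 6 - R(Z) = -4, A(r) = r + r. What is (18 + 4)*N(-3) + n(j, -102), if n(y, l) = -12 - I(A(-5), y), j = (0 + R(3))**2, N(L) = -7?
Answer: -170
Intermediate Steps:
A(r) = 2*r
R(Z) = 10 (R(Z) = 6 - 1*(-4) = 6 + 4 = 10)
j = 100 (j = (0 + 10)**2 = 10**2 = 100)
n(y, l) = -16 (n(y, l) = -12 - 1*4 = -12 - 4 = -16)
(18 + 4)*N(-3) + n(j, -102) = (18 + 4)*(-7) - 16 = 22*(-7) - 16 = -154 - 16 = -170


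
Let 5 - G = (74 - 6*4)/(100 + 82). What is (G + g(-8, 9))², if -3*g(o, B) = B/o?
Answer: 13786369/529984 ≈ 26.013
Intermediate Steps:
g(o, B) = -B/(3*o)
G = 430/91 (G = 5 - (74 - 6*4)/(100 + 82) = 5 - (74 - 24)/182 = 5 - 50/182 = 5 - 1*25/91 = 5 - 25/91 = 430/91 ≈ 4.7253)
(G + g(-8, 9))² = (430/91 - ⅓*9/(-8))² = (430/91 - ⅓*9*(-⅛))² = (430/91 + 3/8)² = (3713/728)² = 13786369/529984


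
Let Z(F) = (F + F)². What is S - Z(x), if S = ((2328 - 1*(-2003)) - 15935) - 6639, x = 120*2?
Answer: -248643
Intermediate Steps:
x = 240
Z(F) = 4*F² (Z(F) = (2*F)² = 4*F²)
S = -18243 (S = ((2328 + 2003) - 15935) - 6639 = (4331 - 15935) - 6639 = -11604 - 6639 = -18243)
S - Z(x) = -18243 - 4*240² = -18243 - 4*57600 = -18243 - 1*230400 = -18243 - 230400 = -248643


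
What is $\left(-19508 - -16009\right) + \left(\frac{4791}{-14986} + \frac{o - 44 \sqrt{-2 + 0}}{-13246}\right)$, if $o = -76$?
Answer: $- \frac{347314882047}{99252278} + \frac{22 i \sqrt{2}}{6623} \approx -3499.3 + 0.0046977 i$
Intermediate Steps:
$\left(-19508 - -16009\right) + \left(\frac{4791}{-14986} + \frac{o - 44 \sqrt{-2 + 0}}{-13246}\right) = \left(-19508 - -16009\right) + \left(\frac{4791}{-14986} + \frac{-76 - 44 \sqrt{-2 + 0}}{-13246}\right) = \left(-19508 + 16009\right) + \left(4791 \left(- \frac{1}{14986}\right) + \left(-76 - 44 \sqrt{-2}\right) \left(- \frac{1}{13246}\right)\right) = -3499 - \left(\frac{4791}{14986} - \left(-76 - 44 i \sqrt{2}\right) \left(- \frac{1}{13246}\right)\right) = -3499 - \left(\frac{31161325}{99252278} - \frac{22 i \sqrt{2}}{6623}\right) = - \frac{347314882047}{99252278} + \frac{22 i \sqrt{2}}{6623}$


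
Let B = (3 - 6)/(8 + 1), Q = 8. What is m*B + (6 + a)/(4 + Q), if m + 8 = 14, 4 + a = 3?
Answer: -19/12 ≈ -1.5833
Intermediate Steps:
a = -1 (a = -4 + 3 = -1)
m = 6 (m = -8 + 14 = 6)
B = -⅓ (B = -3/9 = -3*⅑ = -⅓ ≈ -0.33333)
m*B + (6 + a)/(4 + Q) = 6*(-⅓) + (6 - 1)/(4 + 8) = -2 + 5/12 = -19/12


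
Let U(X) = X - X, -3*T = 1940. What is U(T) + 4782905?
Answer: 4782905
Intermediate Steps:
T = -1940/3 (T = -⅓*1940 = -1940/3 ≈ -646.67)
U(X) = 0
U(T) + 4782905 = 0 + 4782905 = 4782905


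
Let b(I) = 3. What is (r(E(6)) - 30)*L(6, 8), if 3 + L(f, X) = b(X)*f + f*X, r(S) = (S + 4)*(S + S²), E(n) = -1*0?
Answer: -1890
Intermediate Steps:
E(n) = 0
r(S) = (4 + S)*(S + S²)
L(f, X) = -3 + 3*f + X*f (L(f, X) = -3 + (3*f + f*X) = -3 + (3*f + X*f) = -3 + 3*f + X*f)
(r(E(6)) - 30)*L(6, 8) = (0*(4 + 0² + 5*0) - 30)*(-3 + 3*6 + 8*6) = (0*(4 + 0 + 0) - 30)*(-3 + 18 + 48) = (0*4 - 30)*63 = (0 - 30)*63 = -30*63 = -1890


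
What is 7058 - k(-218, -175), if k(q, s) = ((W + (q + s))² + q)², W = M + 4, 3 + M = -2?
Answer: -24030573266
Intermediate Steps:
M = -5 (M = -3 - 2 = -5)
W = -1 (W = -5 + 4 = -1)
k(q, s) = (q + (-1 + q + s)²)² (k(q, s) = ((-1 + (q + s))² + q)² = ((-1 + q + s)² + q)² = (q + (-1 + q + s)²)²)
7058 - k(-218, -175) = 7058 - (-218 + (-1 - 218 - 175)²)² = 7058 - (-218 + (-394)²)² = 7058 - (-218 + 155236)² = 7058 - 1*155018² = 7058 - 1*24030580324 = 7058 - 24030580324 = -24030573266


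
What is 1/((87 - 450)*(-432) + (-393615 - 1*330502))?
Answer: -1/567301 ≈ -1.7627e-6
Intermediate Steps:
1/((87 - 450)*(-432) + (-393615 - 1*330502)) = 1/(-363*(-432) + (-393615 - 330502)) = 1/(156816 - 724117) = 1/(-567301) = -1/567301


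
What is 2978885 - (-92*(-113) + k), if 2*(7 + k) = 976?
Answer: 2968008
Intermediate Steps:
k = 481 (k = -7 + (1/2)*976 = -7 + 488 = 481)
2978885 - (-92*(-113) + k) = 2978885 - (-92*(-113) + 481) = 2978885 - (10396 + 481) = 2978885 - 1*10877 = 2978885 - 10877 = 2968008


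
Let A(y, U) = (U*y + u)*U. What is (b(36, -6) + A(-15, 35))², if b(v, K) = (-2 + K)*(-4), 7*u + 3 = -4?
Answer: 337750884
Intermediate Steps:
u = -1 (u = -3/7 + (⅐)*(-4) = -3/7 - 4/7 = -1)
b(v, K) = 8 - 4*K
A(y, U) = U*(-1 + U*y) (A(y, U) = (U*y - 1)*U = (-1 + U*y)*U = U*(-1 + U*y))
(b(36, -6) + A(-15, 35))² = ((8 - 4*(-6)) + 35*(-1 + 35*(-15)))² = ((8 + 24) + 35*(-1 - 525))² = (32 + 35*(-526))² = (32 - 18410)² = (-18378)² = 337750884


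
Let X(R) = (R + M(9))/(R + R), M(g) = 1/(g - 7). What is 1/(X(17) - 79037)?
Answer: -68/5374481 ≈ -1.2652e-5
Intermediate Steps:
M(g) = 1/(-7 + g)
X(R) = (½ + R)/(2*R) (X(R) = (R + 1/(-7 + 9))/(R + R) = (R + 1/2)/((2*R)) = (R + ½)*(1/(2*R)) = (½ + R)*(1/(2*R)) = (½ + R)/(2*R))
1/(X(17) - 79037) = 1/((¼)*(1 + 2*17)/17 - 79037) = 1/((¼)*(1/17)*(1 + 34) - 79037) = 1/((¼)*(1/17)*35 - 79037) = 1/(35/68 - 79037) = 1/(-5374481/68) = -68/5374481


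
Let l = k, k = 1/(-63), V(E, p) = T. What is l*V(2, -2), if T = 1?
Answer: -1/63 ≈ -0.015873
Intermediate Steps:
V(E, p) = 1
k = -1/63 ≈ -0.015873
l = -1/63 ≈ -0.015873
l*V(2, -2) = -1/63*1 = -1/63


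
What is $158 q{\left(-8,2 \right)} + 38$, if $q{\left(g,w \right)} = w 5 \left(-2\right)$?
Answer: $-3122$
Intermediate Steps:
$q{\left(g,w \right)} = - 10 w$ ($q{\left(g,w \right)} = 5 w \left(-2\right) = - 10 w$)
$158 q{\left(-8,2 \right)} + 38 = 158 \left(\left(-10\right) 2\right) + 38 = 158 \left(-20\right) + 38 = -3160 + 38 = -3122$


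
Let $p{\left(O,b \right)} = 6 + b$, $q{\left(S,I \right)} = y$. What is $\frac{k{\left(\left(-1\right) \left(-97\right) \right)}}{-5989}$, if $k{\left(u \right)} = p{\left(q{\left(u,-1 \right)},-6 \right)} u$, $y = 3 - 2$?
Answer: $0$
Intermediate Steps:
$y = 1$
$q{\left(S,I \right)} = 1$
$k{\left(u \right)} = 0$ ($k{\left(u \right)} = \left(6 - 6\right) u = 0 u = 0$)
$\frac{k{\left(\left(-1\right) \left(-97\right) \right)}}{-5989} = \frac{0}{-5989} = 0 \left(- \frac{1}{5989}\right) = 0$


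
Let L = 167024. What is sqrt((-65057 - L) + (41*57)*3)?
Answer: I*sqrt(225070) ≈ 474.42*I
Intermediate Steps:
sqrt((-65057 - L) + (41*57)*3) = sqrt((-65057 - 1*167024) + (41*57)*3) = sqrt((-65057 - 167024) + 2337*3) = sqrt(-232081 + 7011) = sqrt(-225070) = I*sqrt(225070)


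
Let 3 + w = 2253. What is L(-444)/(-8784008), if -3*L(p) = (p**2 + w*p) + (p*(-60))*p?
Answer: -526251/1098001 ≈ -0.47928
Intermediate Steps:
w = 2250 (w = -3 + 2253 = 2250)
L(p) = -750*p + 59*p**2/3 (L(p) = -((p**2 + 2250*p) + (p*(-60))*p)/3 = -((p**2 + 2250*p) + (-60*p)*p)/3 = -((p**2 + 2250*p) - 60*p**2)/3 = -(-59*p**2 + 2250*p)/3 = -750*p + 59*p**2/3)
L(-444)/(-8784008) = ((1/3)*(-444)*(-2250 + 59*(-444)))/(-8784008) = ((1/3)*(-444)*(-2250 - 26196))*(-1/8784008) = ((1/3)*(-444)*(-28446))*(-1/8784008) = 4210008*(-1/8784008) = -526251/1098001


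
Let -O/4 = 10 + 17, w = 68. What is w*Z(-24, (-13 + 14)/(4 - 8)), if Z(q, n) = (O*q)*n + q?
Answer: -45696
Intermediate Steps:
O = -108 (O = -4*(10 + 17) = -4*27 = -108)
Z(q, n) = q - 108*n*q (Z(q, n) = (-108*q)*n + q = -108*n*q + q = q - 108*n*q)
w*Z(-24, (-13 + 14)/(4 - 8)) = 68*(-24*(1 - 108*(-13 + 14)/(4 - 8))) = 68*(-24*(1 - 108/(-4))) = 68*(-24*(1 - 108*(-1)/4)) = 68*(-24*(1 - 108*(-1/4))) = 68*(-24*(1 + 27)) = 68*(-24*28) = 68*(-672) = -45696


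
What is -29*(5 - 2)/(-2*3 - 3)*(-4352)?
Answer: -126208/3 ≈ -42069.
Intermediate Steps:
-29*(5 - 2)/(-2*3 - 3)*(-4352) = -87/(-6 - 3)*(-4352) = -87/(-9)*(-4352) = -87*(-1)/9*(-4352) = -29*(-⅓)*(-4352) = (29/3)*(-4352) = -126208/3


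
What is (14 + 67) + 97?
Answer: 178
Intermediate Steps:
(14 + 67) + 97 = 81 + 97 = 178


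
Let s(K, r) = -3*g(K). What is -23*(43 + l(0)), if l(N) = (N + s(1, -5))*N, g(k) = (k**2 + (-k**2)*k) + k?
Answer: -989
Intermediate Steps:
g(k) = k + k**2 - k**3 (g(k) = (k**2 - k**3) + k = k + k**2 - k**3)
s(K, r) = -3*K*(1 + K - K**2)
l(N) = N*(-3 + N) (l(N) = (N + 3*1*(-1 + 1**2 - 1*1))*N = (N + 3*1*(-1 + 1 - 1))*N = (N + 3*1*(-1))*N = (N - 3)*N = (-3 + N)*N = N*(-3 + N))
-23*(43 + l(0)) = -23*(43 + 0*(-3 + 0)) = -23*(43 + 0*(-3)) = -23*(43 + 0) = -23*43 = -989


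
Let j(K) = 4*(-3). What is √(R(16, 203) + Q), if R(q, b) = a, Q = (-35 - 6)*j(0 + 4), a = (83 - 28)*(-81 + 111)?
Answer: 3*√238 ≈ 46.282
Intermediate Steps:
j(K) = -12
a = 1650 (a = 55*30 = 1650)
Q = 492 (Q = (-35 - 6)*(-12) = -41*(-12) = 492)
R(q, b) = 1650
√(R(16, 203) + Q) = √(1650 + 492) = √2142 = 3*√238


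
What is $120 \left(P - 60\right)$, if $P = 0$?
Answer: $-7200$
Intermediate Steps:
$120 \left(P - 60\right) = 120 \left(0 - 60\right) = 120 \left(-60\right) = -7200$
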